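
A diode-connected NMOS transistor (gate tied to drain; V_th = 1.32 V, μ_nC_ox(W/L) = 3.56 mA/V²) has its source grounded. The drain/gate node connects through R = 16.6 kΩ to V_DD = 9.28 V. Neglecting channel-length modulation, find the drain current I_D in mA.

I_D = 0.449 mA

With gate tied to drain, V_GS = V_DS ≥ V_GS − V_th, so the device is in saturation.
KCL at the drain: ½ k_n (V_GS − V_th)² = (V_DD − V_GS)/R.
Let x = V_GS − 1.32. Then 29.5 x² + x − 7.96 = 0, giving x = 0.502 V (positive root), so V_GS = 1.82 V.
I_D = (V_DD − V_GS)/R = (9.28 − 1.82) / 16.6 = 0.449 mA.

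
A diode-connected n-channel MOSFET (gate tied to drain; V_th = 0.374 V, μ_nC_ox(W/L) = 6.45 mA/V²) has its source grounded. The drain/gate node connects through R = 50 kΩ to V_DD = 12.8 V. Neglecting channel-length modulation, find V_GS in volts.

V_GS = 0.649 V

With gate tied to drain, V_GS = V_DS ≥ V_GS − V_th, so the device is in saturation.
KCL at the drain: ½ k_n (V_GS − V_th)² = (V_DD − V_GS)/R.
Let x = V_GS − 0.374. Then 161 x² + x − 12.43 = 0, giving x = 0.275 V (positive root), so V_GS = 0.649 V.
I_D = (V_DD − V_GS)/R = (12.8 − 0.649) / 50 = 0.243 mA.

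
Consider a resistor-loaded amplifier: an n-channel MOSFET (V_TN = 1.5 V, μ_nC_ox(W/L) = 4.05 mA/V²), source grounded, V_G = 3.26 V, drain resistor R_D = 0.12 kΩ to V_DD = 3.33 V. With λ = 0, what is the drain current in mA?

V_GS = V_G = 3.26 V, so V_ov = 3.26 − 1.5 = 1.76 V.
Assume saturation: I_D = ½ k_n V_ov² = 0.5 × 4.05 × 1.76² = 6.27 mA, giving V_DS = V_DD − I_D R_D = 3.33 − 6.27 × 0.12 = 2.58 V.
V_DS = 2.58 V ≥ V_ov = 1.76 V, confirming saturation.

I_D = 6.27 mA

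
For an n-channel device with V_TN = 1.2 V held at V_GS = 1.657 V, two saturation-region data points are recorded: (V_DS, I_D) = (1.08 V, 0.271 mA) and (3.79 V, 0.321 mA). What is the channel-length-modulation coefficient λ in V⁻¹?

With V_GS fixed, I_D ∝ (1 + λ V_DS) in saturation, so I_D2/I_D1 = (1 + λ V_DS2)/(1 + λ V_DS1).
0.321/0.271 = 1.185 = (1 + 3.79 λ)/(1 + 1.08 λ).
Solving: λ (I_D1 V_DS2 − I_D2 V_DS1) = I_D2 − I_D1, so λ = (0.321 − 0.271) / (0.271 × 3.79 − 0.321 × 1.08) = 0.05 / 0.68 = 0.0735 V⁻¹.

λ = 0.0735 V⁻¹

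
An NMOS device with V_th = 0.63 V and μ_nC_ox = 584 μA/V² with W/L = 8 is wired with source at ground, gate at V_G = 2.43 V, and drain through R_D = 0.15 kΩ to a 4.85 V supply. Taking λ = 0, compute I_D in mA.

V_GS = V_G = 2.43 V, so V_ov = 2.43 − 0.63 = 1.8 V.
k_n = μ_nC_ox · (W/L) = 4.672 mA/V².
Assume saturation: I_D = ½ k_n V_ov² = 0.5 × 4.672 × 1.8² = 7.57 mA, giving V_DS = V_DD − I_D R_D = 4.85 − 7.57 × 0.15 = 3.71 V.
V_DS = 3.71 V ≥ V_ov = 1.8 V, confirming saturation.

I_D = 7.57 mA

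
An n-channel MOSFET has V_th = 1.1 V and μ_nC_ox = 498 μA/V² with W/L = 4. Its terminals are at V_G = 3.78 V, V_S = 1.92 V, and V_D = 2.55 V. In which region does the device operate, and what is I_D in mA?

Triode; I_D = 0.558 mA

V_GS = V_G − V_S = 3.78 − 1.92 = 1.86 V; V_DS = V_D − V_S = 2.55 − 1.92 = 0.63 V.
k_n = μ_nC_ox · (W/L) = 1.992 mA/V².
V_ov = V_GS − V_th = 1.86 − 1.1 = 0.76 V.
Since V_DS = 0.63 V < V_ov = 0.76 V, the device is in the triode region.
I_D = k_n [V_ov · V_DS − ½ V_DS²] = 1.992 × [0.76 × 0.63 − 0.5 × 0.63²] = 0.558 mA.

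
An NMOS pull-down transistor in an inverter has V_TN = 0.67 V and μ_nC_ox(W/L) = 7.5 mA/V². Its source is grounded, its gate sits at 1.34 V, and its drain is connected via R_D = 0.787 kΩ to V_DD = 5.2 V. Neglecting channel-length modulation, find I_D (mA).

I_D = 1.68 mA

V_GS = V_G = 1.34 V, so V_ov = 1.34 − 0.67 = 0.67 V.
Assume saturation: I_D = ½ k_n V_ov² = 0.5 × 7.5 × 0.67² = 1.68 mA, giving V_DS = V_DD − I_D R_D = 5.2 − 1.68 × 0.787 = 3.88 V.
V_DS = 3.88 V ≥ V_ov = 0.67 V, confirming saturation.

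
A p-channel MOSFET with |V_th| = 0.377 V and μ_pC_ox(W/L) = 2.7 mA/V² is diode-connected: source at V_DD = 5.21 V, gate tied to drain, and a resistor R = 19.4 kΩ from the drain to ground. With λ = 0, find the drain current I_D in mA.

I_D = 0.228 mA

With gate tied to drain, V_SG = V_SD ≥ V_SG − |V_th|, so the device is in saturation.
KCL at the drain: ½ k_p (V_SG − |V_th|)² = (V_DD − V_SG)/R.
Let x = V_SG − 0.377. Then 26.2 x² + x − 4.833 = 0, giving x = 0.411 V (positive root), so V_SG = 0.788 V.
I_D = (V_DD − V_SG)/R = (5.21 − 0.788) / 19.4 = 0.228 mA.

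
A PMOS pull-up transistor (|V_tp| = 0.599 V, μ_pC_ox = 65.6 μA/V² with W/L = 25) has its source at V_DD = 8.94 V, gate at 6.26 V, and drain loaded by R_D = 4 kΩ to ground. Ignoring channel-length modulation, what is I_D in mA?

V_SG = V_DD − V_G = 8.94 − 6.26 = 2.68 V, so V_ov = 2.68 − 0.599 = 2.08 V.
k_p = μ_pC_ox · (W/L) = 1.64 mA/V².
Assume saturation: I_D = ½ k_p V_ov² = 0.5 × 1.64 × 2.08² = 3.55 mA, giving V_SD = V_DD − I_D R_D = 8.94 − 3.55 × 4 = -5.26 V.
But -5.26 V < V_ov = 2.08 V, so the device is actually in triode.
In triode I_D = k_p[V_ov V_SD − ½ V_SD²] and I_D = (V_DD − V_SD)/R_D. Equating: 3.28 V_SD² − 14.65 V_SD + 8.94 = 0, giving V_SD = 0.729 V (the root below V_ov).
I_D = (8.94 − 0.729) / 4 = 2.05 mA.

I_D = 2.05 mA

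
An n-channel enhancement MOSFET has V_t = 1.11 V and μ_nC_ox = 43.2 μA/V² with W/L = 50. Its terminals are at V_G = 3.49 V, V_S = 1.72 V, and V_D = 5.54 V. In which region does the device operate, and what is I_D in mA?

Saturation; I_D = 0.470 mA

V_GS = V_G − V_S = 3.49 − 1.72 = 1.77 V; V_DS = V_D − V_S = 5.54 − 1.72 = 3.82 V.
k_n = μ_nC_ox · (W/L) = 2.16 mA/V².
V_ov = V_GS − V_t = 1.77 − 1.11 = 0.66 V.
Since V_DS = 3.82 V ≥ V_ov = 0.66 V, the device is in saturation.
I_D = ½ k_n V_ov² = 0.5 × 2.16 × 0.66² = 0.47 mA.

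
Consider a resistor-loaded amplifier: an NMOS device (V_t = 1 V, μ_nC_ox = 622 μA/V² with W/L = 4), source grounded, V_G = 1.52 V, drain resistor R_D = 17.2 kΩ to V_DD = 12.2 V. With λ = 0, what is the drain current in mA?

I_D = 0.336 mA

V_GS = V_G = 1.52 V, so V_ov = 1.52 − 1 = 0.52 V.
k_n = μ_nC_ox · (W/L) = 2.488 mA/V².
Assume saturation: I_D = ½ k_n V_ov² = 0.5 × 2.488 × 0.52² = 0.336 mA, giving V_DS = V_DD − I_D R_D = 12.2 − 0.336 × 17.2 = 6.41 V.
V_DS = 6.41 V ≥ V_ov = 0.52 V, confirming saturation.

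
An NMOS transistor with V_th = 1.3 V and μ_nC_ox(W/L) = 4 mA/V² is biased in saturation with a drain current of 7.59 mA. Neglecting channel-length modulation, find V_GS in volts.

In saturation I_D = ½ k_n (V_GS − V_th)², so V_GS − V_th = √(2 I_D / k_n) = √(2 × 7.59 / 4) = 1.95 V.
V_GS = 1.3 + 1.95 = 3.25 V.

V_GS = 3.25 V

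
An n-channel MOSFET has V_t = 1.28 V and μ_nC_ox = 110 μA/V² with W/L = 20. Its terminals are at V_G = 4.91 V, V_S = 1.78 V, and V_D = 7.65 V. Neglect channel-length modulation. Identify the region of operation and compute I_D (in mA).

Saturation; I_D = 3.76 mA

V_GS = V_G − V_S = 4.91 − 1.78 = 3.13 V; V_DS = V_D − V_S = 7.65 − 1.78 = 5.87 V.
k_n = μ_nC_ox · (W/L) = 2.2 mA/V².
V_ov = V_GS − V_t = 3.13 − 1.28 = 1.85 V.
Since V_DS = 5.87 V ≥ V_ov = 1.85 V, the device is in saturation.
I_D = ½ k_n V_ov² = 0.5 × 2.2 × 1.85² = 3.76 mA.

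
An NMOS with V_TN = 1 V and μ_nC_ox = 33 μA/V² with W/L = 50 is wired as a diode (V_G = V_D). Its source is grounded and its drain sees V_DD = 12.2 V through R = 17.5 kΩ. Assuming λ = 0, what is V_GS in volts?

V_GS = 1.85 V

With gate tied to drain, V_GS = V_DS ≥ V_GS − V_TN, so the device is in saturation.
k_n = μ_nC_ox · (W/L) = 1.65 mA/V².
KCL at the drain: ½ k_n (V_GS − V_TN)² = (V_DD − V_GS)/R.
Let x = V_GS − 1. Then 14.4 x² + x − 11.2 = 0, giving x = 0.847 V (positive root), so V_GS = 1.85 V.
I_D = (V_DD − V_GS)/R = (12.2 − 1.85) / 17.5 = 0.592 mA.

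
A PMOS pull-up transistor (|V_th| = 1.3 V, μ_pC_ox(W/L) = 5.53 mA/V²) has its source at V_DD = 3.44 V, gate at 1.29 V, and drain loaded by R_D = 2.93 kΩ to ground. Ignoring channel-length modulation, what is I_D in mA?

I_D = 1.08 mA

V_SG = V_DD − V_G = 3.44 − 1.29 = 2.15 V, so V_ov = 2.15 − 1.3 = 0.85 V.
Assume saturation: I_D = ½ k_p V_ov² = 0.5 × 5.53 × 0.85² = 2 mA, giving V_SD = V_DD − I_D R_D = 3.44 − 2 × 2.93 = -2.41 V.
But -2.41 V < V_ov = 0.85 V, so the device is actually in triode.
In triode I_D = k_p[V_ov V_SD − ½ V_SD²] and I_D = (V_DD − V_SD)/R_D. Equating: 8.1 V_SD² − 14.77 V_SD + 3.44 = 0, giving V_SD = 0.274 V (the root below V_ov).
I_D = (3.44 − 0.274) / 2.93 = 1.08 mA.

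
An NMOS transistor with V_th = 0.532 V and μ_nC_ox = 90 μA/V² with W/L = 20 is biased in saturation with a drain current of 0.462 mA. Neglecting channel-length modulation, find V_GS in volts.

V_GS = 1.25 V

k_n = μ_nC_ox · (W/L) = 1.8 mA/V².
In saturation I_D = ½ k_n (V_GS − V_th)², so V_GS − V_th = √(2 I_D / k_n) = √(2 × 0.462 / 1.8) = 0.716 V.
V_GS = 0.532 + 0.716 = 1.25 V.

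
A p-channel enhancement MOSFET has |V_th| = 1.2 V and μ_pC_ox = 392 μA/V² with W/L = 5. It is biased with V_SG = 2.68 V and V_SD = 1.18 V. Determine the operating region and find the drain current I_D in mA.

Triode; I_D = 2.06 mA

k_p = μ_pC_ox · (W/L) = 1.96 mA/V².
V_ov = V_SG − |V_th| = 2.68 − 1.2 = 1.48 V.
Since V_SD = 1.18 V < V_ov = 1.48 V, the device is in the triode region.
I_D = k_p [V_ov · V_SD − ½ V_SD²] = 1.96 × [1.48 × 1.18 − 0.5 × 1.18²] = 2.06 mA.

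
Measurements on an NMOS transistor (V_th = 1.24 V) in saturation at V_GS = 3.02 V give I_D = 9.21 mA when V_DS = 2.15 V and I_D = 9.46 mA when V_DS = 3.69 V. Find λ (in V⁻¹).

With V_GS fixed, I_D ∝ (1 + λ V_DS) in saturation, so I_D2/I_D1 = (1 + λ V_DS2)/(1 + λ V_DS1).
9.46/9.21 = 1.027 = (1 + 3.69 λ)/(1 + 2.15 λ).
Solving: λ (I_D1 V_DS2 − I_D2 V_DS1) = I_D2 − I_D1, so λ = (9.46 − 9.21) / (9.21 × 3.69 − 9.46 × 2.15) = 0.25 / 13.6 = 0.0183 V⁻¹.

λ = 0.0183 V⁻¹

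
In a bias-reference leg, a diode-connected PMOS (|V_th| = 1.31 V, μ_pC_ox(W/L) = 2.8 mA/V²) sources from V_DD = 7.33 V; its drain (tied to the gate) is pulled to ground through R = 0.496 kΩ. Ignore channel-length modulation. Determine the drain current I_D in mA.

I_D = 7.48 mA

With gate tied to drain, V_SG = V_SD ≥ V_SG − |V_th|, so the device is in saturation.
KCL at the drain: ½ k_p (V_SG − |V_th|)² = (V_DD − V_SG)/R.
Let x = V_SG − 1.31. Then 0.694 x² + x − 6.02 = 0, giving x = 2.31 V (positive root), so V_SG = 3.62 V.
I_D = (V_DD − V_SG)/R = (7.33 − 3.62) / 0.496 = 7.48 mA.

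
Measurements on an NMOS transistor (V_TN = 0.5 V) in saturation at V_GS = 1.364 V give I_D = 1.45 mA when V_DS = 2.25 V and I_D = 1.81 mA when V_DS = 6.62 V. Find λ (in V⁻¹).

λ = 0.0651 V⁻¹

With V_GS fixed, I_D ∝ (1 + λ V_DS) in saturation, so I_D2/I_D1 = (1 + λ V_DS2)/(1 + λ V_DS1).
1.81/1.45 = 1.248 = (1 + 6.62 λ)/(1 + 2.25 λ).
Solving: λ (I_D1 V_DS2 − I_D2 V_DS1) = I_D2 − I_D1, so λ = (1.81 − 1.45) / (1.45 × 6.62 − 1.81 × 2.25) = 0.36 / 5.53 = 0.0651 V⁻¹.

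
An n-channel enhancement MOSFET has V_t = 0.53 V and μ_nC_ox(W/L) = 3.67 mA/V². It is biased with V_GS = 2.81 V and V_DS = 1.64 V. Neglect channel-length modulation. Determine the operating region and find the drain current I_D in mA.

V_ov = V_GS − V_t = 2.81 − 0.53 = 2.28 V.
Since V_DS = 1.64 V < V_ov = 2.28 V, the device is in the triode region.
I_D = k_n [V_ov · V_DS − ½ V_DS²] = 3.67 × [2.28 × 1.64 − 0.5 × 1.64²] = 8.79 mA.

Triode; I_D = 8.79 mA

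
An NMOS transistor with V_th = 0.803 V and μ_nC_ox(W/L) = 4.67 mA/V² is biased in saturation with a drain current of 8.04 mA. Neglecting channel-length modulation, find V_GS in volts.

V_GS = 2.66 V

In saturation I_D = ½ k_n (V_GS − V_th)², so V_GS − V_th = √(2 I_D / k_n) = √(2 × 8.04 / 4.67) = 1.86 V.
V_GS = 0.803 + 1.86 = 2.66 V.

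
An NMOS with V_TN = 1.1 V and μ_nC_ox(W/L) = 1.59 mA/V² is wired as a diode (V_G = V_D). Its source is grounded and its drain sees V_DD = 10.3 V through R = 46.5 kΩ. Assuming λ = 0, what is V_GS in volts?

V_GS = 1.59 V

With gate tied to drain, V_GS = V_DS ≥ V_GS − V_TN, so the device is in saturation.
KCL at the drain: ½ k_n (V_GS − V_TN)² = (V_DD − V_GS)/R.
Let x = V_GS − 1.1. Then 37 x² + x − 9.2 = 0, giving x = 0.486 V (positive root), so V_GS = 1.59 V.
I_D = (V_DD − V_GS)/R = (10.3 − 1.59) / 46.5 = 0.187 mA.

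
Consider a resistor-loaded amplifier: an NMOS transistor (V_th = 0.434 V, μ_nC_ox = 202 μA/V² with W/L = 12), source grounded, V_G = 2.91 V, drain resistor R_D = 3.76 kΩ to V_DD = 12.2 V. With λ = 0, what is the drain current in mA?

I_D = 3.09 mA

V_GS = V_G = 2.91 V, so V_ov = 2.91 − 0.434 = 2.48 V.
k_n = μ_nC_ox · (W/L) = 2.424 mA/V².
Assume saturation: I_D = ½ k_n V_ov² = 0.5 × 2.424 × 2.48² = 7.43 mA, giving V_DS = V_DD − I_D R_D = 12.2 − 7.43 × 3.76 = -15.7 V.
But -15.7 V < V_ov = 2.48 V, so the device is actually in triode.
In triode I_D = k_n[V_ov V_DS − ½ V_DS²] and I_D = (V_DD − V_DS)/R_D. Equating: 4.56 V_DS² − 23.57 V_DS + 12.2 = 0, giving V_DS = 0.584 V (the root below V_ov).
I_D = (12.2 − 0.584) / 3.76 = 3.09 mA.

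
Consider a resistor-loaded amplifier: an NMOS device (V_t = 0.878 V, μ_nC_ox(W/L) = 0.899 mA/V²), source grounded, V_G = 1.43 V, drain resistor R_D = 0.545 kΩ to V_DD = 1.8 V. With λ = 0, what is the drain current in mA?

I_D = 0.137 mA

V_GS = V_G = 1.43 V, so V_ov = 1.43 − 0.878 = 0.552 V.
Assume saturation: I_D = ½ k_n V_ov² = 0.5 × 0.899 × 0.552² = 0.137 mA, giving V_DS = V_DD − I_D R_D = 1.8 − 0.137 × 0.545 = 1.73 V.
V_DS = 1.73 V ≥ V_ov = 0.552 V, confirming saturation.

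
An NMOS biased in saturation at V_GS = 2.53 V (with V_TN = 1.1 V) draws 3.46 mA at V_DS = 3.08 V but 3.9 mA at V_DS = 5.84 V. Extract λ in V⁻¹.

λ = 0.0537 V⁻¹

With V_GS fixed, I_D ∝ (1 + λ V_DS) in saturation, so I_D2/I_D1 = (1 + λ V_DS2)/(1 + λ V_DS1).
3.9/3.46 = 1.127 = (1 + 5.84 λ)/(1 + 3.08 λ).
Solving: λ (I_D1 V_DS2 − I_D2 V_DS1) = I_D2 − I_D1, so λ = (3.9 − 3.46) / (3.46 × 5.84 − 3.9 × 3.08) = 0.44 / 8.19 = 0.0537 V⁻¹.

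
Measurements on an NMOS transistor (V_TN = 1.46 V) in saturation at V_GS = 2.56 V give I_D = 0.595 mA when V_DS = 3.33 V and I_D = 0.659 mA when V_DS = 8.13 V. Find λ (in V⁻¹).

λ = 0.0242 V⁻¹

With V_GS fixed, I_D ∝ (1 + λ V_DS) in saturation, so I_D2/I_D1 = (1 + λ V_DS2)/(1 + λ V_DS1).
0.659/0.595 = 1.108 = (1 + 8.13 λ)/(1 + 3.33 λ).
Solving: λ (I_D1 V_DS2 − I_D2 V_DS1) = I_D2 − I_D1, so λ = (0.659 − 0.595) / (0.595 × 8.13 − 0.659 × 3.33) = 0.064 / 2.64 = 0.0242 V⁻¹.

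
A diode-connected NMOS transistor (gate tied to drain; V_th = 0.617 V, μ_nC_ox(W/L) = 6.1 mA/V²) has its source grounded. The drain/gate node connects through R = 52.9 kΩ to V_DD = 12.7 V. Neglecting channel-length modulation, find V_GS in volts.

With gate tied to drain, V_GS = V_DS ≥ V_GS − V_th, so the device is in saturation.
KCL at the drain: ½ k_n (V_GS − V_th)² = (V_DD − V_GS)/R.
Let x = V_GS − 0.617. Then 161 x² + x − 12.08 = 0, giving x = 0.271 V (positive root), so V_GS = 0.888 V.
I_D = (V_DD − V_GS)/R = (12.7 − 0.888) / 52.9 = 0.223 mA.

V_GS = 0.888 V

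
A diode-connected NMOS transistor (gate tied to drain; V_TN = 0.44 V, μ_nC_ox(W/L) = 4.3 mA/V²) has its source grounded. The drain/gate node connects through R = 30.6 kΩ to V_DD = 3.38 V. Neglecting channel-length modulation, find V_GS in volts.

With gate tied to drain, V_GS = V_DS ≥ V_GS − V_TN, so the device is in saturation.
KCL at the drain: ½ k_n (V_GS − V_TN)² = (V_DD − V_GS)/R.
Let x = V_GS − 0.44. Then 65.8 x² + x − 2.94 = 0, giving x = 0.204 V (positive root), so V_GS = 0.644 V.
I_D = (V_DD − V_GS)/R = (3.38 − 0.644) / 30.6 = 0.0894 mA.

V_GS = 0.644 V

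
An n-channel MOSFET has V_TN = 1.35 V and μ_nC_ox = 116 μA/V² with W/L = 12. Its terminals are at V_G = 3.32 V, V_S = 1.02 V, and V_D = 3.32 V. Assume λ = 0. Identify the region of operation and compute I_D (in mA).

V_GS = V_G − V_S = 3.32 − 1.02 = 2.3 V; V_DS = V_D − V_S = 3.32 − 1.02 = 2.3 V.
k_n = μ_nC_ox · (W/L) = 1.392 mA/V².
V_ov = V_GS − V_TN = 2.3 − 1.35 = 0.95 V.
Since V_DS = 2.3 V ≥ V_ov = 0.95 V, the device is in saturation.
I_D = ½ k_n V_ov² = 0.5 × 1.392 × 0.95² = 0.628 mA.

Saturation; I_D = 0.628 mA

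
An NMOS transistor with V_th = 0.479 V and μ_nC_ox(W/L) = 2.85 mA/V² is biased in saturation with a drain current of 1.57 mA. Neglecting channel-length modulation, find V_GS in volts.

V_GS = 1.53 V

In saturation I_D = ½ k_n (V_GS − V_th)², so V_GS − V_th = √(2 I_D / k_n) = √(2 × 1.57 / 2.85) = 1.05 V.
V_GS = 0.479 + 1.05 = 1.53 V.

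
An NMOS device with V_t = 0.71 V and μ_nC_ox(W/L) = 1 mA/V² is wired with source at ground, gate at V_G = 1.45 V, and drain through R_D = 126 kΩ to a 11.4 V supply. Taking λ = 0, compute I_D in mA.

I_D = 0.0894 mA

V_GS = V_G = 1.45 V, so V_ov = 1.45 − 0.71 = 0.74 V.
Assume saturation: I_D = ½ k_n V_ov² = 0.5 × 1 × 0.74² = 0.274 mA, giving V_DS = V_DD − I_D R_D = 11.4 − 0.274 × 126 = -23.1 V.
But -23.1 V < V_ov = 0.74 V, so the device is actually in triode.
In triode I_D = k_n[V_ov V_DS − ½ V_DS²] and I_D = (V_DD − V_DS)/R_D. Equating: 63 V_DS² − 94.24 V_DS + 11.4 = 0, giving V_DS = 0.133 V (the root below V_ov).
I_D = (11.4 − 0.133) / 126 = 0.0894 mA.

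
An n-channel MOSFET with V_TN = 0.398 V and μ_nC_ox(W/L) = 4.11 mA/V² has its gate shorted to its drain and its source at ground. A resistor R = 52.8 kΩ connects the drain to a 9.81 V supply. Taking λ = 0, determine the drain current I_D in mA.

I_D = 0.173 mA

With gate tied to drain, V_GS = V_DS ≥ V_GS − V_TN, so the device is in saturation.
KCL at the drain: ½ k_n (V_GS − V_TN)² = (V_DD − V_GS)/R.
Let x = V_GS − 0.398. Then 109 x² + x − 9.412 = 0, giving x = 0.29 V (positive root), so V_GS = 0.688 V.
I_D = (V_DD − V_GS)/R = (9.81 − 0.688) / 52.8 = 0.173 mA.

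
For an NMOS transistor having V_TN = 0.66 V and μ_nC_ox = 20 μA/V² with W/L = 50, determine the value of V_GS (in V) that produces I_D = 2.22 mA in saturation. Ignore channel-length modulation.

V_GS = 2.77 V

k_n = μ_nC_ox · (W/L) = 1 mA/V².
In saturation I_D = ½ k_n (V_GS − V_TN)², so V_GS − V_TN = √(2 I_D / k_n) = √(2 × 2.22 / 1) = 2.11 V.
V_GS = 0.66 + 2.11 = 2.77 V.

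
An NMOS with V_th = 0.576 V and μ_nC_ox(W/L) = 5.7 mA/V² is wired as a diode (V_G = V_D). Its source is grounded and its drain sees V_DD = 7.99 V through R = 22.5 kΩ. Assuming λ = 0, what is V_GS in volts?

V_GS = 0.908 V

With gate tied to drain, V_GS = V_DS ≥ V_GS − V_th, so the device is in saturation.
KCL at the drain: ½ k_n (V_GS − V_th)² = (V_DD − V_GS)/R.
Let x = V_GS − 0.576. Then 64.1 x² + x − 7.414 = 0, giving x = 0.332 V (positive root), so V_GS = 0.908 V.
I_D = (V_DD − V_GS)/R = (7.99 − 0.908) / 22.5 = 0.315 mA.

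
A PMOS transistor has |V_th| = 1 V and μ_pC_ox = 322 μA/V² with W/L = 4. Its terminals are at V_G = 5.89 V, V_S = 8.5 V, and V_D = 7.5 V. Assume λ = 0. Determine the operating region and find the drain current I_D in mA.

Triode; I_D = 1.43 mA

V_SG = V_S − V_G = 8.5 − 5.89 = 2.61 V; V_SD = V_S − V_D = 8.5 − 7.5 = 1 V.
k_p = μ_pC_ox · (W/L) = 1.288 mA/V².
V_ov = V_SG − |V_th| = 2.61 − 1 = 1.61 V.
Since V_SD = 1 V < V_ov = 1.61 V, the device is in the triode region.
I_D = k_p [V_ov · V_SD − ½ V_SD²] = 1.288 × [1.61 × 1 − 0.5 × 1²] = 1.43 mA.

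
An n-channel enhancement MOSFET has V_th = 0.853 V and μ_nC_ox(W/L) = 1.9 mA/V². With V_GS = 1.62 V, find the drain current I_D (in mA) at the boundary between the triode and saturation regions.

I_D = 0.559 mA

At the boundary V_DS = V_ov = V_GS − V_th = 1.62 − 0.853 = 0.767 V.
I_D = ½ k_n V_ov² = 0.5 × 1.9 × 0.767² = 0.559 mA.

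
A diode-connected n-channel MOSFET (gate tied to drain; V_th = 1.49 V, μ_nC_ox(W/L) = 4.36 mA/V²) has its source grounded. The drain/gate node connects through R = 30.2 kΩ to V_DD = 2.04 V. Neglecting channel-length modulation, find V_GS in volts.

With gate tied to drain, V_GS = V_DS ≥ V_GS − V_th, so the device is in saturation.
KCL at the drain: ½ k_n (V_GS − V_th)² = (V_DD − V_GS)/R.
Let x = V_GS − 1.49. Then 65.8 x² + x − 0.55 = 0, giving x = 0.0841 V (positive root), so V_GS = 1.57 V.
I_D = (V_DD − V_GS)/R = (2.04 − 1.57) / 30.2 = 0.0154 mA.

V_GS = 1.57 V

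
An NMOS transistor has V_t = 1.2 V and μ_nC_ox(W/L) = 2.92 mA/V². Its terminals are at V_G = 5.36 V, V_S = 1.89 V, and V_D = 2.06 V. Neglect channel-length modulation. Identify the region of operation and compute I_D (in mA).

V_GS = V_G − V_S = 5.36 − 1.89 = 3.47 V; V_DS = V_D − V_S = 2.06 − 1.89 = 0.17 V.
V_ov = V_GS − V_t = 3.47 − 1.2 = 2.27 V.
Since V_DS = 0.17 V < V_ov = 2.27 V, the device is in the triode region.
I_D = k_n [V_ov · V_DS − ½ V_DS²] = 2.92 × [2.27 × 0.17 − 0.5 × 0.17²] = 1.08 mA.

Triode; I_D = 1.08 mA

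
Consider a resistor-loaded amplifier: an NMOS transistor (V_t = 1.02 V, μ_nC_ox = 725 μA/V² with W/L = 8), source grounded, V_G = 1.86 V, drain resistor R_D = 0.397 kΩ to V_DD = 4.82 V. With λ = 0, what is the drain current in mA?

I_D = 2.05 mA

V_GS = V_G = 1.86 V, so V_ov = 1.86 − 1.02 = 0.84 V.
k_n = μ_nC_ox · (W/L) = 5.8 mA/V².
Assume saturation: I_D = ½ k_n V_ov² = 0.5 × 5.8 × 0.84² = 2.05 mA, giving V_DS = V_DD − I_D R_D = 4.82 − 2.05 × 0.397 = 4.01 V.
V_DS = 4.01 V ≥ V_ov = 0.84 V, confirming saturation.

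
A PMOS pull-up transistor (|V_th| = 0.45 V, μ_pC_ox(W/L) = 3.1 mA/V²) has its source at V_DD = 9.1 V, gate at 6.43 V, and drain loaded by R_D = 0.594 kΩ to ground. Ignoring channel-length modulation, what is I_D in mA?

I_D = 7.64 mA

V_SG = V_DD − V_G = 9.1 − 6.43 = 2.67 V, so V_ov = 2.67 − 0.45 = 2.22 V.
Assume saturation: I_D = ½ k_p V_ov² = 0.5 × 3.1 × 2.22² = 7.64 mA, giving V_SD = V_DD − I_D R_D = 9.1 − 7.64 × 0.594 = 4.56 V.
V_SD = 4.56 V ≥ V_ov = 2.22 V, confirming saturation.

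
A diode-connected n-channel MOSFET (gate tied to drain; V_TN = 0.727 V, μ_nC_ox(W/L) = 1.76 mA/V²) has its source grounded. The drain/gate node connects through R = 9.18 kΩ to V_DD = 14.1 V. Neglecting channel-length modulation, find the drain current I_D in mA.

I_D = 1.32 mA

With gate tied to drain, V_GS = V_DS ≥ V_GS − V_TN, so the device is in saturation.
KCL at the drain: ½ k_n (V_GS − V_TN)² = (V_DD − V_GS)/R.
Let x = V_GS − 0.727. Then 8.08 x² + x − 13.37 = 0, giving x = 1.23 V (positive root), so V_GS = 1.95 V.
I_D = (V_DD − V_GS)/R = (14.1 − 1.95) / 9.18 = 1.32 mA.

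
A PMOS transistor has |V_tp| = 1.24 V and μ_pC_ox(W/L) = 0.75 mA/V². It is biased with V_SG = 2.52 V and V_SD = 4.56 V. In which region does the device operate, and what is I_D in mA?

V_ov = V_SG − |V_tp| = 2.52 − 1.24 = 1.28 V.
Since V_SD = 4.56 V ≥ V_ov = 1.28 V, the device is in saturation.
I_D = ½ k_p V_ov² = 0.5 × 0.75 × 1.28² = 0.614 mA.

Saturation; I_D = 0.614 mA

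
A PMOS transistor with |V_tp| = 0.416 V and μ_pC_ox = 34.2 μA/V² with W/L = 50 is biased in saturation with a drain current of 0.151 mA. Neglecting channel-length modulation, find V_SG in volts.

k_p = μ_pC_ox · (W/L) = 1.71 mA/V².
In saturation I_D = ½ k_p (V_SG − |V_tp|)², so V_SG − |V_tp| = √(2 I_D / k_p) = √(2 × 0.151 / 1.71) = 0.42 V.
V_SG = 0.416 + 0.42 = 0.836 V.

V_SG = 0.836 V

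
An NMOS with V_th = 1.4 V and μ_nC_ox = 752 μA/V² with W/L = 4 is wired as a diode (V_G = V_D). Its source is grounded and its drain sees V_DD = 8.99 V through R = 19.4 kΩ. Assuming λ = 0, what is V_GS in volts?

V_GS = 1.89 V

With gate tied to drain, V_GS = V_DS ≥ V_GS − V_th, so the device is in saturation.
k_n = μ_nC_ox · (W/L) = 3.008 mA/V².
KCL at the drain: ½ k_n (V_GS − V_th)² = (V_DD − V_GS)/R.
Let x = V_GS − 1.4. Then 29.2 x² + x − 7.59 = 0, giving x = 0.493 V (positive root), so V_GS = 1.89 V.
I_D = (V_DD − V_GS)/R = (8.99 − 1.89) / 19.4 = 0.366 mA.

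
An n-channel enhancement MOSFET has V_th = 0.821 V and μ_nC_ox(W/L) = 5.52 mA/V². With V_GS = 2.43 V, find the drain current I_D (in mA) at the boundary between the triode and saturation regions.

I_D = 7.15 mA

At the boundary V_DS = V_ov = V_GS − V_th = 2.43 − 0.821 = 1.61 V.
I_D = ½ k_n V_ov² = 0.5 × 5.52 × 1.61² = 7.15 mA.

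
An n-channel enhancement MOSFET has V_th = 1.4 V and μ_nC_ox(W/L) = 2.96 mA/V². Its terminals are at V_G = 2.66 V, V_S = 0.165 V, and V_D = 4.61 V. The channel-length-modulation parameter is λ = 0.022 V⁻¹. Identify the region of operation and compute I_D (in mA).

V_GS = V_G − V_S = 2.66 − 0.165 = 2.5 V; V_DS = V_D − V_S = 4.61 − 0.165 = 4.45 V.
V_ov = V_GS − V_th = 2.5 − 1.4 = 1.1 V.
Since V_DS = 4.45 V ≥ V_ov = 1.1 V, the device is in saturation.
I_D = ½ k_n V_ov² (1 + λ V_DS) = 0.5 × 2.96 × 1.1² × (1 + 0.022 × 4.45) = 1.95 mA.

Saturation; I_D = 1.95 mA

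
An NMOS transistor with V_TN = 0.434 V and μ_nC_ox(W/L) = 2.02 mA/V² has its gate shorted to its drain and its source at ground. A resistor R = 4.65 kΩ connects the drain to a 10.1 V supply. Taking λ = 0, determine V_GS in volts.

V_GS = 1.77 V

With gate tied to drain, V_GS = V_DS ≥ V_GS − V_TN, so the device is in saturation.
KCL at the drain: ½ k_n (V_GS − V_TN)² = (V_DD − V_GS)/R.
Let x = V_GS − 0.434. Then 4.7 x² + x − 9.666 = 0, giving x = 1.33 V (positive root), so V_GS = 1.77 V.
I_D = (V_DD − V_GS)/R = (10.1 − 1.77) / 4.65 = 1.79 mA.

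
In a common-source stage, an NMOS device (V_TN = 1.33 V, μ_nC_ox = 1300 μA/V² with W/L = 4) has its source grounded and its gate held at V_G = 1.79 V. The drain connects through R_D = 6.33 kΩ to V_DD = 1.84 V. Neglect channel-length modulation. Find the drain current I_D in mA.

V_GS = V_G = 1.79 V, so V_ov = 1.79 − 1.33 = 0.46 V.
k_n = μ_nC_ox · (W/L) = 5.2 mA/V².
Assume saturation: I_D = ½ k_n V_ov² = 0.5 × 5.2 × 0.46² = 0.55 mA, giving V_DS = V_DD − I_D R_D = 1.84 − 0.55 × 6.33 = -1.64 V.
But -1.64 V < V_ov = 0.46 V, so the device is actually in triode.
In triode I_D = k_n[V_ov V_DS − ½ V_DS²] and I_D = (V_DD − V_DS)/R_D. Equating: 16.5 V_DS² − 16.14 V_DS + 1.84 = 0, giving V_DS = 0.132 V (the root below V_ov).
I_D = (1.84 − 0.132) / 6.33 = 0.27 mA.

I_D = 0.270 mA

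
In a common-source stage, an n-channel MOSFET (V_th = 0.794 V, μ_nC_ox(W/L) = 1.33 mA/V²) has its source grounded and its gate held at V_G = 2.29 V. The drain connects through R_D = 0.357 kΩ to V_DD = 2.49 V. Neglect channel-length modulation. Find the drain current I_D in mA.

I_D = 1.49 mA

V_GS = V_G = 2.29 V, so V_ov = 2.29 − 0.794 = 1.5 V.
Assume saturation: I_D = ½ k_n V_ov² = 0.5 × 1.33 × 1.5² = 1.49 mA, giving V_DS = V_DD − I_D R_D = 2.49 − 1.49 × 0.357 = 1.96 V.
V_DS = 1.96 V ≥ V_ov = 1.5 V, confirming saturation.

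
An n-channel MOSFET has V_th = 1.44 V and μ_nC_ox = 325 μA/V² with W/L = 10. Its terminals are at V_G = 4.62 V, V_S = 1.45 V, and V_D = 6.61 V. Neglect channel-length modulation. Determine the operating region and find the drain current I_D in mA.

V_GS = V_G − V_S = 4.62 − 1.45 = 3.17 V; V_DS = V_D − V_S = 6.61 − 1.45 = 5.16 V.
k_n = μ_nC_ox · (W/L) = 3.25 mA/V².
V_ov = V_GS − V_th = 3.17 − 1.44 = 1.73 V.
Since V_DS = 5.16 V ≥ V_ov = 1.73 V, the device is in saturation.
I_D = ½ k_n V_ov² = 0.5 × 3.25 × 1.73² = 4.86 mA.

Saturation; I_D = 4.86 mA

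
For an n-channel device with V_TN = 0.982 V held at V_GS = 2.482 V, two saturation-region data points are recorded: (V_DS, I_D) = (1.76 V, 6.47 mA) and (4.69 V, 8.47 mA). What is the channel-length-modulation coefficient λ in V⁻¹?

With V_GS fixed, I_D ∝ (1 + λ V_DS) in saturation, so I_D2/I_D1 = (1 + λ V_DS2)/(1 + λ V_DS1).
8.47/6.47 = 1.309 = (1 + 4.69 λ)/(1 + 1.76 λ).
Solving: λ (I_D1 V_DS2 − I_D2 V_DS1) = I_D2 − I_D1, so λ = (8.47 − 6.47) / (6.47 × 4.69 − 8.47 × 1.76) = 2 / 15.4 = 0.13 V⁻¹.

λ = 0.130 V⁻¹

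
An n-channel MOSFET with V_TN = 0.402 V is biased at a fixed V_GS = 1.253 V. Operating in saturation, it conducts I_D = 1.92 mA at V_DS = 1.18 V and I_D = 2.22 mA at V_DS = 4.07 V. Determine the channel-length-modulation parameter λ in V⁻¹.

With V_GS fixed, I_D ∝ (1 + λ V_DS) in saturation, so I_D2/I_D1 = (1 + λ V_DS2)/(1 + λ V_DS1).
2.22/1.92 = 1.156 = (1 + 4.07 λ)/(1 + 1.18 λ).
Solving: λ (I_D1 V_DS2 − I_D2 V_DS1) = I_D2 − I_D1, so λ = (2.22 − 1.92) / (1.92 × 4.07 − 2.22 × 1.18) = 0.3 / 5.19 = 0.0578 V⁻¹.

λ = 0.0578 V⁻¹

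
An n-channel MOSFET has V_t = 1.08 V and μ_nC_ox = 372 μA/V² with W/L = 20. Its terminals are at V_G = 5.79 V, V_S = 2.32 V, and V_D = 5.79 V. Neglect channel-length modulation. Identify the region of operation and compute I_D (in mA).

V_GS = V_G − V_S = 5.79 − 2.32 = 3.47 V; V_DS = V_D − V_S = 5.79 − 2.32 = 3.47 V.
k_n = μ_nC_ox · (W/L) = 7.44 mA/V².
V_ov = V_GS − V_t = 3.47 − 1.08 = 2.39 V.
Since V_DS = 3.47 V ≥ V_ov = 2.39 V, the device is in saturation.
I_D = ½ k_n V_ov² = 0.5 × 7.44 × 2.39² = 21.2 mA.

Saturation; I_D = 21.2 mA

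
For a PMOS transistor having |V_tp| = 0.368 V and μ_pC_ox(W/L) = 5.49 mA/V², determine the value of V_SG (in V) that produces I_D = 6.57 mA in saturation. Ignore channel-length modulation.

V_SG = 1.92 V

In saturation I_D = ½ k_p (V_SG − |V_tp|)², so V_SG − |V_tp| = √(2 I_D / k_p) = √(2 × 6.57 / 5.49) = 1.55 V.
V_SG = 0.368 + 1.55 = 1.92 V.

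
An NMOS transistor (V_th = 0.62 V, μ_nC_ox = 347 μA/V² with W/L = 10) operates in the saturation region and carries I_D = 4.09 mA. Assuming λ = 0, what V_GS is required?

V_GS = 2.16 V

k_n = μ_nC_ox · (W/L) = 3.47 mA/V².
In saturation I_D = ½ k_n (V_GS − V_th)², so V_GS − V_th = √(2 I_D / k_n) = √(2 × 4.09 / 3.47) = 1.54 V.
V_GS = 0.62 + 1.54 = 2.16 V.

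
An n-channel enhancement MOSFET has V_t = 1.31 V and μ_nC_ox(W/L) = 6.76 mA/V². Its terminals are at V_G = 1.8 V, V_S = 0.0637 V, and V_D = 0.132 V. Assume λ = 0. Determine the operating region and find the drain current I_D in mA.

Triode; I_D = 0.181 mA

V_GS = V_G − V_S = 1.8 − 0.0637 = 1.74 V; V_DS = V_D − V_S = 0.132 − 0.0637 = 0.0683 V.
V_ov = V_GS − V_t = 1.74 − 1.31 = 0.426 V.
Since V_DS = 0.0683 V < V_ov = 0.426 V, the device is in the triode region.
I_D = k_n [V_ov · V_DS − ½ V_DS²] = 6.76 × [0.426 × 0.0683 − 0.5 × 0.0683²] = 0.181 mA.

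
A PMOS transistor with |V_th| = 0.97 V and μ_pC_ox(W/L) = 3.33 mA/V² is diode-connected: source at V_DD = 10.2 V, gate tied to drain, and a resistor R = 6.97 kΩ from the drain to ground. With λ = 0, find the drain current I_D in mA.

With gate tied to drain, V_SG = V_SD ≥ V_SG − |V_th|, so the device is in saturation.
KCL at the drain: ½ k_p (V_SG − |V_th|)² = (V_DD − V_SG)/R.
Let x = V_SG − 0.97. Then 11.6 x² + x − 9.23 = 0, giving x = 0.85 V (positive root), so V_SG = 1.82 V.
I_D = (V_DD − V_SG)/R = (10.2 − 1.82) / 6.97 = 1.2 mA.

I_D = 1.20 mA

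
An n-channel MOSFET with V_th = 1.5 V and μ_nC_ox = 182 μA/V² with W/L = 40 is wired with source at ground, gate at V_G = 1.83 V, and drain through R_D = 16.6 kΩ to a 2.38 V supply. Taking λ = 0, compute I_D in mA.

I_D = 0.139 mA

V_GS = V_G = 1.83 V, so V_ov = 1.83 − 1.5 = 0.33 V.
k_n = μ_nC_ox · (W/L) = 7.28 mA/V².
Assume saturation: I_D = ½ k_n V_ov² = 0.5 × 7.28 × 0.33² = 0.396 mA, giving V_DS = V_DD − I_D R_D = 2.38 − 0.396 × 16.6 = -4.2 V.
But -4.2 V < V_ov = 0.33 V, so the device is actually in triode.
In triode I_D = k_n[V_ov V_DS − ½ V_DS²] and I_D = (V_DD − V_DS)/R_D. Equating: 60.4 V_DS² − 40.88 V_DS + 2.38 = 0, giving V_DS = 0.0643 V (the root below V_ov).
I_D = (2.38 − 0.0643) / 16.6 = 0.139 mA.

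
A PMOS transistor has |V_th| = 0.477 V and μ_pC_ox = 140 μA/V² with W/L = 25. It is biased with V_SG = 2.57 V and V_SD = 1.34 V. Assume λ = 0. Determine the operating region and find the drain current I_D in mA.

Triode; I_D = 6.67 mA

k_p = μ_pC_ox · (W/L) = 3.5 mA/V².
V_ov = V_SG − |V_th| = 2.57 − 0.477 = 2.09 V.
Since V_SD = 1.34 V < V_ov = 2.09 V, the device is in the triode region.
I_D = k_p [V_ov · V_SD − ½ V_SD²] = 3.5 × [2.09 × 1.34 − 0.5 × 1.34²] = 6.67 mA.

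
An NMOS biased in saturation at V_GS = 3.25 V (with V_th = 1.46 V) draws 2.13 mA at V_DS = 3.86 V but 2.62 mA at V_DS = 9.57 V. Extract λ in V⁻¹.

λ = 0.0477 V⁻¹

With V_GS fixed, I_D ∝ (1 + λ V_DS) in saturation, so I_D2/I_D1 = (1 + λ V_DS2)/(1 + λ V_DS1).
2.62/2.13 = 1.23 = (1 + 9.57 λ)/(1 + 3.86 λ).
Solving: λ (I_D1 V_DS2 − I_D2 V_DS1) = I_D2 − I_D1, so λ = (2.62 − 2.13) / (2.13 × 9.57 − 2.62 × 3.86) = 0.49 / 10.3 = 0.0477 V⁻¹.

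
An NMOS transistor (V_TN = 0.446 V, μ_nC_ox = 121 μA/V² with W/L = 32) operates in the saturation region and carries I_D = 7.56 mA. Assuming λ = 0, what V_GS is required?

k_n = μ_nC_ox · (W/L) = 3.872 mA/V².
In saturation I_D = ½ k_n (V_GS − V_TN)², so V_GS − V_TN = √(2 I_D / k_n) = √(2 × 7.56 / 3.872) = 1.98 V.
V_GS = 0.446 + 1.98 = 2.42 V.

V_GS = 2.42 V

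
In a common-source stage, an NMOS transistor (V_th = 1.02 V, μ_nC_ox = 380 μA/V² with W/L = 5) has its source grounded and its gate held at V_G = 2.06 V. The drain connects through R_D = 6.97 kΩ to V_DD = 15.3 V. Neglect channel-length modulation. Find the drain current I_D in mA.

I_D = 1.03 mA

V_GS = V_G = 2.06 V, so V_ov = 2.06 − 1.02 = 1.04 V.
k_n = μ_nC_ox · (W/L) = 1.9 mA/V².
Assume saturation: I_D = ½ k_n V_ov² = 0.5 × 1.9 × 1.04² = 1.03 mA, giving V_DS = V_DD − I_D R_D = 15.3 − 1.03 × 6.97 = 8.14 V.
V_DS = 8.14 V ≥ V_ov = 1.04 V, confirming saturation.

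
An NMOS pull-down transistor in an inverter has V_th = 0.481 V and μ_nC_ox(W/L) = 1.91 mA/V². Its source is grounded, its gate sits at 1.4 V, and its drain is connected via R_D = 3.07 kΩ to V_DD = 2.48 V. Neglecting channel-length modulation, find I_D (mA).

V_GS = V_G = 1.4 V, so V_ov = 1.4 − 0.481 = 0.919 V.
Assume saturation: I_D = ½ k_n V_ov² = 0.5 × 1.91 × 0.919² = 0.807 mA, giving V_DS = V_DD − I_D R_D = 2.48 − 0.807 × 3.07 = 0.00387 V.
But 0.00387 V < V_ov = 0.919 V, so the device is actually in triode.
In triode I_D = k_n[V_ov V_DS − ½ V_DS²] and I_D = (V_DD − V_DS)/R_D. Equating: 2.93 V_DS² − 6.389 V_DS + 2.48 = 0, giving V_DS = 0.505 V (the root below V_ov).
I_D = (2.48 − 0.505) / 3.07 = 0.643 mA.

I_D = 0.643 mA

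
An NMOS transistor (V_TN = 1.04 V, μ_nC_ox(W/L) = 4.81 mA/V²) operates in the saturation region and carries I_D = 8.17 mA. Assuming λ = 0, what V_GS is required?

V_GS = 2.88 V

In saturation I_D = ½ k_n (V_GS − V_TN)², so V_GS − V_TN = √(2 I_D / k_n) = √(2 × 8.17 / 4.81) = 1.84 V.
V_GS = 1.04 + 1.84 = 2.88 V.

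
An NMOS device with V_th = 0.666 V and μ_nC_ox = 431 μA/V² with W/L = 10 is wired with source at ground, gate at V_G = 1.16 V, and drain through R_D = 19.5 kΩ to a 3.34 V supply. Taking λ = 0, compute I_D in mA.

I_D = 0.167 mA

V_GS = V_G = 1.16 V, so V_ov = 1.16 − 0.666 = 0.494 V.
k_n = μ_nC_ox · (W/L) = 4.31 mA/V².
Assume saturation: I_D = ½ k_n V_ov² = 0.5 × 4.31 × 0.494² = 0.526 mA, giving V_DS = V_DD − I_D R_D = 3.34 − 0.526 × 19.5 = -6.92 V.
But -6.92 V < V_ov = 0.494 V, so the device is actually in triode.
In triode I_D = k_n[V_ov V_DS − ½ V_DS²] and I_D = (V_DD − V_DS)/R_D. Equating: 42 V_DS² − 42.52 V_DS + 3.34 = 0, giving V_DS = 0.0858 V (the root below V_ov).
I_D = (3.34 − 0.0858) / 19.5 = 0.167 mA.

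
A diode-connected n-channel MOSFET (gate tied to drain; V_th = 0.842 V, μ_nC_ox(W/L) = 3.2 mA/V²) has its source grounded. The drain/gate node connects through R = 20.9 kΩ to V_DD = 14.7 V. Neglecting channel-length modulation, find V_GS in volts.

With gate tied to drain, V_GS = V_DS ≥ V_GS − V_th, so the device is in saturation.
KCL at the drain: ½ k_n (V_GS − V_th)² = (V_DD − V_GS)/R.
Let x = V_GS − 0.842. Then 33.4 x² + x − 13.86 = 0, giving x = 0.629 V (positive root), so V_GS = 1.47 V.
I_D = (V_DD − V_GS)/R = (14.7 − 1.47) / 20.9 = 0.633 mA.

V_GS = 1.47 V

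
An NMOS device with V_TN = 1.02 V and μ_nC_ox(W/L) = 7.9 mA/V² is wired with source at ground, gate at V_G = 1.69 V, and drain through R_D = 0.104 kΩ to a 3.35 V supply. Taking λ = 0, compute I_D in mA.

I_D = 1.77 mA

V_GS = V_G = 1.69 V, so V_ov = 1.69 − 1.02 = 0.67 V.
Assume saturation: I_D = ½ k_n V_ov² = 0.5 × 7.9 × 0.67² = 1.77 mA, giving V_DS = V_DD − I_D R_D = 3.35 − 1.77 × 0.104 = 3.17 V.
V_DS = 3.17 V ≥ V_ov = 0.67 V, confirming saturation.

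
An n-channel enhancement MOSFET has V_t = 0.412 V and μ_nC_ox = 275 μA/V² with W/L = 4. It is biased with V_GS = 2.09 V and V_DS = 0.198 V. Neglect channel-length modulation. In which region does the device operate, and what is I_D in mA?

k_n = μ_nC_ox · (W/L) = 1.1 mA/V².
V_ov = V_GS − V_t = 2.09 − 0.412 = 1.68 V.
Since V_DS = 0.198 V < V_ov = 1.68 V, the device is in the triode region.
I_D = k_n [V_ov · V_DS − ½ V_DS²] = 1.1 × [1.68 × 0.198 − 0.5 × 0.198²] = 0.344 mA.

Triode; I_D = 0.344 mA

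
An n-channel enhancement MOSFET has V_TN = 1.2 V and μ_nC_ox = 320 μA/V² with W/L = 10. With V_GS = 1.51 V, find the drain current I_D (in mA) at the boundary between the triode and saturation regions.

At the boundary V_DS = V_ov = V_GS − V_TN = 1.51 − 1.2 = 0.31 V.
k_n = μ_nC_ox · (W/L) = 3.2 mA/V².
I_D = ½ k_n V_ov² = 0.5 × 3.2 × 0.31² = 0.154 mA.

I_D = 0.154 mA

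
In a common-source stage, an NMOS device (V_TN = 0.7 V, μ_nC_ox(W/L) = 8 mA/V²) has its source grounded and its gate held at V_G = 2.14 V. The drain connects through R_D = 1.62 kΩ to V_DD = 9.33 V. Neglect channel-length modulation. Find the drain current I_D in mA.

I_D = 5.40 mA

V_GS = V_G = 2.14 V, so V_ov = 2.14 − 0.7 = 1.44 V.
Assume saturation: I_D = ½ k_n V_ov² = 0.5 × 8 × 1.44² = 8.29 mA, giving V_DS = V_DD − I_D R_D = 9.33 − 8.29 × 1.62 = -4.11 V.
But -4.11 V < V_ov = 1.44 V, so the device is actually in triode.
In triode I_D = k_n[V_ov V_DS − ½ V_DS²] and I_D = (V_DD − V_DS)/R_D. Equating: 6.48 V_DS² − 19.66 V_DS + 9.33 = 0, giving V_DS = 0.589 V (the root below V_ov).
I_D = (9.33 − 0.589) / 1.62 = 5.4 mA.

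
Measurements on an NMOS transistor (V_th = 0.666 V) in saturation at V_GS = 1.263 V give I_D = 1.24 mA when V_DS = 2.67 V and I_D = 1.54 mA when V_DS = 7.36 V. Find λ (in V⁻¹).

With V_GS fixed, I_D ∝ (1 + λ V_DS) in saturation, so I_D2/I_D1 = (1 + λ V_DS2)/(1 + λ V_DS1).
1.54/1.24 = 1.242 = (1 + 7.36 λ)/(1 + 2.67 λ).
Solving: λ (I_D1 V_DS2 − I_D2 V_DS1) = I_D2 − I_D1, so λ = (1.54 − 1.24) / (1.24 × 7.36 − 1.54 × 2.67) = 0.3 / 5.01 = 0.0598 V⁻¹.

λ = 0.0598 V⁻¹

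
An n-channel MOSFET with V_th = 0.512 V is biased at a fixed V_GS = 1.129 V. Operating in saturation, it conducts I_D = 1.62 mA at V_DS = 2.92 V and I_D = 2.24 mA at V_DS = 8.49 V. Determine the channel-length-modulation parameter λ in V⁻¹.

With V_GS fixed, I_D ∝ (1 + λ V_DS) in saturation, so I_D2/I_D1 = (1 + λ V_DS2)/(1 + λ V_DS1).
2.24/1.62 = 1.383 = (1 + 8.49 λ)/(1 + 2.92 λ).
Solving: λ (I_D1 V_DS2 − I_D2 V_DS1) = I_D2 − I_D1, so λ = (2.24 − 1.62) / (1.62 × 8.49 − 2.24 × 2.92) = 0.62 / 7.21 = 0.086 V⁻¹.

λ = 0.0860 V⁻¹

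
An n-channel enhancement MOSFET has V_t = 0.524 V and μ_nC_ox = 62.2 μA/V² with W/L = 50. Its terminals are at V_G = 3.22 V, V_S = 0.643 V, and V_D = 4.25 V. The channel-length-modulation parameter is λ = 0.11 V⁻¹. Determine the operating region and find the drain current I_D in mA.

V_GS = V_G − V_S = 3.22 − 0.643 = 2.58 V; V_DS = V_D − V_S = 4.25 − 0.643 = 3.61 V.
k_n = μ_nC_ox · (W/L) = 3.11 mA/V².
V_ov = V_GS − V_t = 2.58 − 0.524 = 2.05 V.
Since V_DS = 3.61 V ≥ V_ov = 2.05 V, the device is in saturation.
I_D = ½ k_n V_ov² (1 + λ V_DS) = 0.5 × 3.11 × 2.05² × (1 + 0.11 × 3.61) = 9.15 mA.

Saturation; I_D = 9.15 mA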